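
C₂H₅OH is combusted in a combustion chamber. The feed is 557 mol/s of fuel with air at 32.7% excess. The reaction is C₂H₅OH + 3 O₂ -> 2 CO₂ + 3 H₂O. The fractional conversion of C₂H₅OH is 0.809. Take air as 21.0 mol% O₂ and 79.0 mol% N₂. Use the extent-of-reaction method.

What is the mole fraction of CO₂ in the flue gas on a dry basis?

0.0882

Stoichiometric O₂ = 3 × 557 = 1671 mol/s; O₂ fed = 1671 × 1.327 = 2217 mol/s.
N₂ fed = 2217 × 79/21 = 8342 mol/s.
Fuel reacted = 0.809 × 557 → ξ = 450.6 mol/s.
Outlet (n = n₀ + ν ξ):
  C₂H₅OH: 557 − 1(450.6) = 106.4
  O₂: 2217 − 3(450.6) = 865.6
  N₂: 8342 (inert)
  CO₂: 0 + 2(450.6) = 901.2
  H₂O: 0 + 3(450.6) = 1352
Dry total = 10210 mol/s; y_CO₂ (dry) = 901.2 / 10210 = 0.08823.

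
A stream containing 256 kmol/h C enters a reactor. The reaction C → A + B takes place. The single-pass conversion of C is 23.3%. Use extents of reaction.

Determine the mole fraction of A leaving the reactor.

0.189

C reacted = 0.233 × 256 = 59.65 kmol/h; ν_C = −1, so ξ = 59.65/1 = 59.65 kmol/h.
Outlet amounts (n = n₀ + ν ξ):
  C: 256 − 1(59.65) = 196.4
  A: 0 + 1(59.65) = 59.65
  B: 0 + 1(59.65) = 59.65
Total out = 315.6 kmol/h; y_A = 59.65 / 315.6 = 0.189.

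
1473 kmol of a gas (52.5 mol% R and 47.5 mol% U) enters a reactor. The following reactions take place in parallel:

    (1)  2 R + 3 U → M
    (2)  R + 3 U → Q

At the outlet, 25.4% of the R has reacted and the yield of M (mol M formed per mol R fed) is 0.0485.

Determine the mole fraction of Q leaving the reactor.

Yield of M: 1ξ₁ / 773.3 = 0.0485 → ξ₁ = 37.51 kmol.
Conversion of R: 2ξ₁ + 1ξ₂ = 0.254 × 773.3 = 196.4 → ξ₂ = 121.4 kmol.
Outlet amounts (n = n₀ + Σ ν·ξ):
  R: 773.3 − 2(37.51) − 1(121.4) = 576.9
  U: 699.7 − 3(37.51) − 3(121.4) = 222.9
  M: 0 + 1(37.51) = 37.51
  Q: 0 + 1(121.4) = 121.4
Total out = 958.7 kmol; y_Q = 121.4 / 958.7 = 0.1266.

0.127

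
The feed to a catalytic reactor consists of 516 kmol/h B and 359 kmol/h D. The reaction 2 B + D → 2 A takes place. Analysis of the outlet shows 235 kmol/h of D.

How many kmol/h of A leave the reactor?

For D: n = n₀ − 1ξ → 235 = 359 − 1ξ, giving ξ = 124 kmol/h.
Outlet amounts (n = n₀ + ν ξ):
  B: 516 − 2(124) = 268
  D: 359 − 1(124) = 235
  A: 0 + 2(124) = 248

248 kmol/h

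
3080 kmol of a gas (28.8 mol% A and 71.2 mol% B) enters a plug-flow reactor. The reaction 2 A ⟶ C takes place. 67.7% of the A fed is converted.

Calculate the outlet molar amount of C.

A reacted = 0.677 × 887 = 600.5 kmol; ν_A = −2, so ξ = 600.5/2 = 300.3 kmol.
Outlet amounts (n = n₀ + ν ξ):
  A: 887 − 2(300.3) = 286.5
  C: 0 + 1(300.3) = 300.3
  B: 2193 (inert)

300 kmol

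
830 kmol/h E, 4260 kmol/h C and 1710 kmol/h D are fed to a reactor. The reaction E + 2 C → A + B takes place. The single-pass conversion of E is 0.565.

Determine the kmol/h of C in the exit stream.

E reacted = 0.565 × 830 = 468.9 kmol/h; ν_E = −1, so ξ = 468.9/1 = 468.9 kmol/h.
Outlet amounts (n = n₀ + ν ξ):
  E: 830 − 1(468.9) = 361.1
  C: 4260 − 2(468.9) = 3322
  A: 0 + 1(468.9) = 468.9
  B: 0 + 1(468.9) = 468.9
  D: 1710 (inert)

3320 kmol/h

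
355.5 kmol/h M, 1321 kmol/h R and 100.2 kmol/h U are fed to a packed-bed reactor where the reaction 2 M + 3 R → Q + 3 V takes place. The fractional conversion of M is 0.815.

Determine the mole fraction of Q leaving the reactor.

0.0888

M reacted = 0.815 × 355.5 = 289.7 kmol/h; ν_M = −2, so ξ = 289.7/2 = 144.9 kmol/h.
Outlet amounts (n = n₀ + ν ξ):
  M: 355.5 − 2(144.9) = 65.77
  R: 1321 − 3(144.9) = 886.4
  Q: 0 + 1(144.9) = 144.9
  V: 0 + 3(144.9) = 434.6
  U: 100.2 (inert)
Total out = 1632 kmol/h; y_Q = 144.9 / 1632 = 0.08878.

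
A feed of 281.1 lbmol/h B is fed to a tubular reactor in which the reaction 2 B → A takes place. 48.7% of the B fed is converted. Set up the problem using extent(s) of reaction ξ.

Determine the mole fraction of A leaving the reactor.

B reacted = 0.487 × 281.1 = 136.9 lbmol/h; ν_B = −2, so ξ = 136.9/2 = 68.45 lbmol/h.
Outlet amounts (n = n₀ + ν ξ):
  B: 281.1 − 2(68.45) = 144.2
  A: 0 + 1(68.45) = 68.45
Total out = 212.7 lbmol/h; y_A = 68.45 / 212.7 = 0.3219.

0.322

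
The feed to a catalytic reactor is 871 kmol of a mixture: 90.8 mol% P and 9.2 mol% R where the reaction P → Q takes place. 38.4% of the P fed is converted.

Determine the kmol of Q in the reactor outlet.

304 kmol

P reacted = 0.384 × 790.9 = 303.7 kmol; ν_P = −1, so ξ = 303.7/1 = 303.7 kmol.
Outlet amounts (n = n₀ + ν ξ):
  P: 790.9 − 1(303.7) = 487.2
  Q: 0 + 1(303.7) = 303.7
  R: 80.13 (inert)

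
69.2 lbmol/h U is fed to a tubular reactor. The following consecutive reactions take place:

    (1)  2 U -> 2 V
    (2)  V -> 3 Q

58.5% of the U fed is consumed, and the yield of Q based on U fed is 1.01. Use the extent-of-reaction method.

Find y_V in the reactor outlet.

Conversion of U: U consumed = 2ξ₁ = 0.585 × 69.2 → ξ₁ = 20.24 lbmol/h.
Yield of Q: 3ξ₂ / 69.2 = 1.01 → ξ₂ = 23.3 lbmol/h.
Outlet amounts (n = n₀ + Σ ν·ξ):
  U: 69.2 − 2(20.24) = 28.72
  V: 0 + 2(20.24) − 1(23.3) = 17.18
  Q: 0 + 3(23.3) = 69.89
Total out = 115.8 lbmol/h; y_V = 17.18 / 115.8 = 0.1484.

0.148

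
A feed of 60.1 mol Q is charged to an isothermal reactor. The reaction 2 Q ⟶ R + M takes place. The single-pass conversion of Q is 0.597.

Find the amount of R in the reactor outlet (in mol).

Q reacted = 0.597 × 60.1 = 35.88 mol; ν_Q = −2, so ξ = 35.88/2 = 17.94 mol.
Outlet amounts (n = n₀ + ν ξ):
  Q: 60.1 − 2(17.94) = 24.22
  R: 0 + 1(17.94) = 17.94
  M: 0 + 1(17.94) = 17.94

17.9 mol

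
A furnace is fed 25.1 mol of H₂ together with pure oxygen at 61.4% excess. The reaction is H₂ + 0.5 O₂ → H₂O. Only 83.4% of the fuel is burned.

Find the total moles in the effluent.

Stoichiometric O₂ = 0.5 × 25.1 = 12.55 mol; O₂ fed = 12.55 × 1.614 = 20.26 mol.
Fuel reacted = 0.834 × 25.1 → ξ = 20.93 mol.
Outlet (n = n₀ + ν ξ):
  H₂: 25.1 − 1(20.93) = 4.167
  O₂: 20.26 − 0.5(20.93) = 9.789
  H₂O: 0 + 1(20.93) = 20.93
Total out = 4.167 + 9.789 + 20.93 = 34.89 mol.

34.9 mol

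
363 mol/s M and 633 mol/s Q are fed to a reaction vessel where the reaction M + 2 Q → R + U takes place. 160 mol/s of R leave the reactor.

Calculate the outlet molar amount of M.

For R: n = n₀ + 1ξ → 160 = 0 + 1ξ, giving ξ = 160 mol/s.
Outlet amounts (n = n₀ + ν ξ):
  M: 363 − 1(160) = 203
  Q: 633 − 2(160) = 313
  R: 0 + 1(160) = 160
  U: 0 + 1(160) = 160

203 mol/s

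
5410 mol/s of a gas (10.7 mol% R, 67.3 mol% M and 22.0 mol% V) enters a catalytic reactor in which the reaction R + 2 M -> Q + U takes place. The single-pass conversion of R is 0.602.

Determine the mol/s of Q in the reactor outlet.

348 mol/s

R reacted = 0.602 × 578.9 = 348.5 mol/s; ν_R = −1, so ξ = 348.5/1 = 348.5 mol/s.
Outlet amounts (n = n₀ + ν ξ):
  R: 578.9 − 1(348.5) = 230.4
  M: 3641 − 2(348.5) = 2944
  Q: 0 + 1(348.5) = 348.5
  U: 0 + 1(348.5) = 348.5
  V: 1190 (inert)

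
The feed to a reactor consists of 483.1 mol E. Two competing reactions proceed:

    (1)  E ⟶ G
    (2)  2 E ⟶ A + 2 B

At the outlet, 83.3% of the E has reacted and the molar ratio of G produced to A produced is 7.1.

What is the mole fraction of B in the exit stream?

0.168

Conversion of E: E consumed = 0.833 × 483.1 = 402.4 mol = 1ξ₁ + 2ξ₂.
Selectivity: 1ξ₁ / (1ξ₂) = 7.1 → ξ₁ = 7.1 ξ₂.
Substitute: (1·7.1 + 2) ξ₂ = 402.4 → ξ₂ = 44.22 mol, ξ₁ = 314 mol.
Outlet amounts (n = n₀ + Σ ν·ξ):
  E: 483.1 − 1(314) − 2(44.22) = 80.68
  G: 0 + 1(314) = 314
  A: 0 + 1(44.22) = 44.22
  B: 0 + 2(44.22) = 88.44
Total out = 527.3 mol; y_B = 88.44 / 527.3 = 0.1677.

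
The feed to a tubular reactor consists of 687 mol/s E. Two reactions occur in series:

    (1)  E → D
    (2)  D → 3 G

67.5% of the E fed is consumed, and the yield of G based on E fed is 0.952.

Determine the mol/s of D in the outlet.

Conversion of E: E consumed = 1ξ₁ = 0.675 × 687 → ξ₁ = 463.7 mol/s.
Yield of G: 3ξ₂ / 687 = 0.952 → ξ₂ = 218 mol/s.
Outlet amounts (n = n₀ + Σ ν·ξ):
  E: 687 − 1(463.7) = 223.3
  D: 0 + 1(463.7) − 1(218) = 245.7
  G: 0 + 3(218) = 654

246 mol/s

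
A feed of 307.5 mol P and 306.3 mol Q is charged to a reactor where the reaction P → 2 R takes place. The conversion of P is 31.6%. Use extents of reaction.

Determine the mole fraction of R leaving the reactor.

0.273

P reacted = 0.316 × 307.5 = 97.17 mol; ν_P = −1, so ξ = 97.17/1 = 97.17 mol.
Outlet amounts (n = n₀ + ν ξ):
  P: 307.5 − 1(97.17) = 210.3
  R: 0 + 2(97.17) = 194.3
  Q: 306.3 (inert)
Total out = 711 mol; y_R = 194.3 / 711 = 0.2733.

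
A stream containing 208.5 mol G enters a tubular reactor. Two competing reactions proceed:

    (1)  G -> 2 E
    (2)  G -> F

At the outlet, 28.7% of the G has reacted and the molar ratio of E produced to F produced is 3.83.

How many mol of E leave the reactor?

78.6 mol

Conversion of G: G consumed = 0.287 × 208.5 = 59.84 mol = 1ξ₁ + 1ξ₂.
Selectivity: 2ξ₁ / (1ξ₂) = 3.83 → ξ₁ = 1.915 ξ₂.
Substitute: (1·1.915 + 1) ξ₂ = 59.84 → ξ₂ = 20.53 mol, ξ₁ = 39.31 mol.
Outlet amounts (n = n₀ + Σ ν·ξ):
  G: 208.5 − 1(39.31) − 1(20.53) = 148.7
  E: 0 + 2(39.31) = 78.62
  F: 0 + 1(20.53) = 20.53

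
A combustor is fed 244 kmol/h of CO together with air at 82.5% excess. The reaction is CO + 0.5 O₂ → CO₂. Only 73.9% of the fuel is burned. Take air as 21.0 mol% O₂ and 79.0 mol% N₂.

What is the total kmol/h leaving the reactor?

Stoichiometric O₂ = 0.5 × 244 = 122 kmol/h; O₂ fed = 122 × 1.825 = 222.7 kmol/h.
N₂ fed = 222.7 × 79/21 = 837.6 kmol/h.
Fuel reacted = 0.739 × 244 → ξ = 180.3 kmol/h.
Outlet (n = n₀ + ν ξ):
  CO: 244 − 1(180.3) = 63.68
  O₂: 222.7 − 0.5(180.3) = 132.5
  N₂: 837.6 (inert)
  CO₂: 0 + 1(180.3) = 180.3
Total out = 63.68 + 132.5 + 837.6 + 180.3 = 1214 kmol/h.

1210 kmol/h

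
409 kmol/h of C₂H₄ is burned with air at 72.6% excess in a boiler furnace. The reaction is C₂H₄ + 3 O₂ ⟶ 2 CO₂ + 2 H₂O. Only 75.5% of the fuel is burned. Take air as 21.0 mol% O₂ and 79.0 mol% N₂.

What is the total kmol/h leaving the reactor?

Stoichiometric O₂ = 3 × 409 = 1227 kmol/h; O₂ fed = 1227 × 1.726 = 2118 kmol/h.
N₂ fed = 2118 × 79/21 = 7967 kmol/h.
Fuel reacted = 0.755 × 409 → ξ = 308.8 kmol/h.
Outlet (n = n₀ + ν ξ):
  C₂H₄: 409 − 1(308.8) = 100.2
  O₂: 2118 − 3(308.8) = 1191
  N₂: 7967 (inert)
  CO₂: 0 + 2(308.8) = 617.6
  H₂O: 0 + 2(308.8) = 617.6
Total out = 100.2 + 1191 + 7967 + 617.6 + 617.6 = 10490 kmol/h.

10500 kmol/h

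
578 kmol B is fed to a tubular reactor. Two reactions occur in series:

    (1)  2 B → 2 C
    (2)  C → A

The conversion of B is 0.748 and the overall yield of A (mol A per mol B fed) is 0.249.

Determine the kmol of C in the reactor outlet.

Conversion of B: B consumed = 2ξ₁ = 0.748 × 578 → ξ₁ = 216.2 kmol.
Yield of A: 1ξ₂ / 578 = 0.249 → ξ₂ = 143.9 kmol.
Outlet amounts (n = n₀ + Σ ν·ξ):
  B: 578 − 2(216.2) = 145.7
  C: 0 + 2(216.2) − 1(143.9) = 288.4
  A: 0 + 1(143.9) = 143.9

288 kmol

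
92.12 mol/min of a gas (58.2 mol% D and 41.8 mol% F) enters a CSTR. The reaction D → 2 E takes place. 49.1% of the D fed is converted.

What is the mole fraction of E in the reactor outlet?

D reacted = 0.491 × 53.61 = 26.32 mol/min; ν_D = −1, so ξ = 26.32/1 = 26.32 mol/min.
Outlet amounts (n = n₀ + ν ξ):
  D: 53.61 − 1(26.32) = 27.29
  E: 0 + 2(26.32) = 52.65
  F: 38.51 (inert)
Total out = 118.4 mol/min; y_E = 52.65 / 118.4 = 0.4445.

0.445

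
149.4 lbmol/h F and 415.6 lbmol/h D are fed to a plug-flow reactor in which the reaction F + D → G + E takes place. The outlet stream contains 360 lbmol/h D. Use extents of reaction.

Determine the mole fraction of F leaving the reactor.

For D: n = n₀ − 1ξ → 360 = 415.6 − 1ξ, giving ξ = 55.6 lbmol/h.
Outlet amounts (n = n₀ + ν ξ):
  F: 149.4 − 1(55.6) = 93.8
  D: 415.6 − 1(55.6) = 360
  G: 0 + 1(55.6) = 55.6
  E: 0 + 1(55.6) = 55.6
Total out = 565 lbmol/h; y_F = 93.8 / 565 = 0.166.

0.166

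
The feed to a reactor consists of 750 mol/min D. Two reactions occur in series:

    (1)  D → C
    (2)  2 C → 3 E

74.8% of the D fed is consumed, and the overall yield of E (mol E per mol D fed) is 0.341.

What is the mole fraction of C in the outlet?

Conversion of D: D consumed = 1ξ₁ = 0.748 × 750 → ξ₁ = 561 mol/min.
Yield of E: 3ξ₂ / 750 = 0.341 → ξ₂ = 85.25 mol/min.
Outlet amounts (n = n₀ + Σ ν·ξ):
  D: 750 − 1(561) = 189
  C: 0 + 1(561) − 2(85.25) = 390.5
  E: 0 + 3(85.25) = 255.8
Total out = 835.2 mol/min; y_C = 390.5 / 835.2 = 0.4675.

0.468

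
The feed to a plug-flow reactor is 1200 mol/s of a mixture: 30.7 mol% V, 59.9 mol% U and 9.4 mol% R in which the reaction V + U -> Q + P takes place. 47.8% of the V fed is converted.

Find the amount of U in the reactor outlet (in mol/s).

543 mol/s

V reacted = 0.478 × 368.4 = 176.1 mol/s; ν_V = −1, so ξ = 176.1/1 = 176.1 mol/s.
Outlet amounts (n = n₀ + ν ξ):
  V: 368.4 − 1(176.1) = 192.3
  U: 718.8 − 1(176.1) = 542.7
  Q: 0 + 1(176.1) = 176.1
  P: 0 + 1(176.1) = 176.1
  R: 112.8 (inert)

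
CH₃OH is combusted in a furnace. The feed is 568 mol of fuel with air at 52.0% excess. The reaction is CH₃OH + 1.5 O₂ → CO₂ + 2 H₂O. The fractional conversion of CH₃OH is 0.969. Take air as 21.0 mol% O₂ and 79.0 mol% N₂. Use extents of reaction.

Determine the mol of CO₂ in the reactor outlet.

Stoichiometric O₂ = 1.5 × 568 = 852 mol; O₂ fed = 852 × 1.520 = 1295 mol.
N₂ fed = 1295 × 79/21 = 4872 mol.
Fuel reacted = 0.969 × 568 → ξ = 550.4 mol.
Outlet (n = n₀ + ν ξ):
  CH₃OH: 568 − 1(550.4) = 17.61
  O₂: 1295 − 1.5(550.4) = 469.5
  N₂: 4872 (inert)
  CO₂: 0 + 1(550.4) = 550.4
  H₂O: 0 + 2(550.4) = 1101

550 mol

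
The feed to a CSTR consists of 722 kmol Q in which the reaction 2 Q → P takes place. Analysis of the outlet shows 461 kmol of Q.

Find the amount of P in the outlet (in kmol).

130 kmol

For Q: n = n₀ − 2ξ → 461 = 722 − 2ξ, giving ξ = 130.5 kmol.
Outlet amounts (n = n₀ + ν ξ):
  Q: 722 − 2(130.5) = 461
  P: 0 + 1(130.5) = 130.5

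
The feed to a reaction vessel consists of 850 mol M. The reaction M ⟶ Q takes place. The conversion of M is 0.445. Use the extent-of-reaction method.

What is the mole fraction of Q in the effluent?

M reacted = 0.445 × 850 = 378.2 mol; ν_M = −1, so ξ = 378.2/1 = 378.2 mol.
Outlet amounts (n = n₀ + ν ξ):
  M: 850 − 1(378.2) = 471.8
  Q: 0 + 1(378.2) = 378.2
Total out = 850 mol; y_Q = 378.2 / 850 = 0.445.

0.445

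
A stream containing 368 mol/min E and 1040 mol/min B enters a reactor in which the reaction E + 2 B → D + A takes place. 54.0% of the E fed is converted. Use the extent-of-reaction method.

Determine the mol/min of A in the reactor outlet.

E reacted = 0.54 × 368 = 198.7 mol/min; ν_E = −1, so ξ = 198.7/1 = 198.7 mol/min.
Outlet amounts (n = n₀ + ν ξ):
  E: 368 − 1(198.7) = 169.3
  B: 1040 − 2(198.7) = 642.6
  D: 0 + 1(198.7) = 198.7
  A: 0 + 1(198.7) = 198.7

199 mol/min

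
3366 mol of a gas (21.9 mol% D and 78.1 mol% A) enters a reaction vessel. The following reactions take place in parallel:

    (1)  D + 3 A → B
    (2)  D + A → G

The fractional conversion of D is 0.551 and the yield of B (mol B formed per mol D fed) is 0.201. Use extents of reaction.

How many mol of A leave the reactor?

1930 mol

Yield of B: 1ξ₁ / 737.2 = 0.201 → ξ₁ = 148.2 mol.
Conversion of D: 1ξ₁ + 1ξ₂ = 0.551 × 737.2 = 406.2 → ξ₂ = 258 mol.
Outlet amounts (n = n₀ + Σ ν·ξ):
  D: 737.2 − 1(148.2) − 1(258) = 331
  A: 2629 − 3(148.2) − 1(258) = 1926
  B: 0 + 1(148.2) = 148.2
  G: 0 + 1(258) = 258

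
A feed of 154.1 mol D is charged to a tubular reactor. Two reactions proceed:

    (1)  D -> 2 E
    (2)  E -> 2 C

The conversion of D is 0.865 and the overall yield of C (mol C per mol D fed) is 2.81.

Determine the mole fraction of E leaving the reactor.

0.0994

Conversion of D: D consumed = 1ξ₁ = 0.865 × 154.1 → ξ₁ = 133.3 mol.
Yield of C: 2ξ₂ / 154.1 = 2.81 → ξ₂ = 216.5 mol.
Outlet amounts (n = n₀ + Σ ν·ξ):
  D: 154.1 − 1(133.3) = 20.8
  E: 0 + 2(133.3) − 1(216.5) = 50.08
  C: 0 + 2(216.5) = 433
Total out = 503.9 mol; y_E = 50.08 / 503.9 = 0.09939.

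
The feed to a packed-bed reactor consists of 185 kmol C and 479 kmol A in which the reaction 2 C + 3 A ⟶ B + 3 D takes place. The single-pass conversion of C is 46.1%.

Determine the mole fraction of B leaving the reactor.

0.0686

C reacted = 0.461 × 185 = 85.29 kmol; ν_C = −2, so ξ = 85.29/2 = 42.64 kmol.
Outlet amounts (n = n₀ + ν ξ):
  C: 185 − 2(42.64) = 99.71
  A: 479 − 3(42.64) = 351.1
  B: 0 + 1(42.64) = 42.64
  D: 0 + 3(42.64) = 127.9
Total out = 621.4 kmol; y_B = 42.64 / 621.4 = 0.06863.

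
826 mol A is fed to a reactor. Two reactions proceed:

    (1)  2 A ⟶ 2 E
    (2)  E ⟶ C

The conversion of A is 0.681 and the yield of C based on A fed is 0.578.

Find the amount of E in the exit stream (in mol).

85.1 mol

Conversion of A: A consumed = 2ξ₁ = 0.681 × 826 → ξ₁ = 281.3 mol.
Yield of C: 1ξ₂ / 826 = 0.578 → ξ₂ = 477.4 mol.
Outlet amounts (n = n₀ + Σ ν·ξ):
  A: 826 − 2(281.3) = 263.5
  E: 0 + 2(281.3) − 1(477.4) = 85.08
  C: 0 + 1(477.4) = 477.4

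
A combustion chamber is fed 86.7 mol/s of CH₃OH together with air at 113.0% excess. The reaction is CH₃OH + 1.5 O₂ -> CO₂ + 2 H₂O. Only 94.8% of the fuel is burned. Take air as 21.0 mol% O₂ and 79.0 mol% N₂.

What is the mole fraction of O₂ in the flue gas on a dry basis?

Stoichiometric O₂ = 1.5 × 86.7 = 130.1 mol/s; O₂ fed = 130.1 × 2.130 = 277 mol/s.
N₂ fed = 277 × 79/21 = 1042 mol/s.
Fuel reacted = 0.948 × 86.7 → ξ = 82.19 mol/s.
Outlet (n = n₀ + ν ξ):
  CH₃OH: 86.7 − 1(82.19) = 4.508
  O₂: 277 − 1.5(82.19) = 153.7
  N₂: 1042 (inert)
  CO₂: 0 + 1(82.19) = 82.19
  H₂O: 0 + 2(82.19) = 164.4
Dry total = 1282 mol/s; y_O₂ (dry) = 153.7 / 1282 = 0.1199.

0.12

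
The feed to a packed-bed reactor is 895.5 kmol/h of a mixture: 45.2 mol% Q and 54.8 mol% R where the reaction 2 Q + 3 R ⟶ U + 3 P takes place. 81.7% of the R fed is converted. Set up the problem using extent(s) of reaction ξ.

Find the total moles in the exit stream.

R reacted = 0.817 × 490.7 = 400.9 kmol/h; ν_R = −3, so ξ = 400.9/3 = 133.6 kmol/h.
Outlet amounts (n = n₀ + ν ξ):
  Q: 404.8 − 2(133.6) = 137.5
  R: 490.7 − 3(133.6) = 89.8
  U: 0 + 1(133.6) = 133.6
  P: 0 + 3(133.6) = 400.9
Total out = 137.5 + 89.8 + 133.6 + 400.9 = 761.9 kmol/h.

762 kmol/h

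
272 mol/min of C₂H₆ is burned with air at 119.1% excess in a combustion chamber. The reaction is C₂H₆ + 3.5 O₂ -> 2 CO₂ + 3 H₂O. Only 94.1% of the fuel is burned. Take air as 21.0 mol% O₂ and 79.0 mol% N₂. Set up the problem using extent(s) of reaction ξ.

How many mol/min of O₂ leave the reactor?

Stoichiometric O₂ = 3.5 × 272 = 952 mol/min; O₂ fed = 952 × 2.191 = 2086 mol/min.
N₂ fed = 2086 × 79/21 = 7847 mol/min.
Fuel reacted = 0.941 × 272 → ξ = 256 mol/min.
Outlet (n = n₀ + ν ξ):
  C₂H₆: 272 − 1(256) = 16.05
  O₂: 2086 − 3.5(256) = 1190
  N₂: 7847 (inert)
  CO₂: 0 + 2(256) = 511.9
  H₂O: 0 + 3(256) = 767.9

1190 mol/min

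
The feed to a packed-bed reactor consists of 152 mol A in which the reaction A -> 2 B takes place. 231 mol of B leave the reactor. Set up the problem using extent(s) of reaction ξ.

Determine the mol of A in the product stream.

36.5 mol

For B: n = n₀ + 2ξ → 231 = 0 + 2ξ, giving ξ = 115.5 mol.
Outlet amounts (n = n₀ + ν ξ):
  A: 152 − 1(115.5) = 36.5
  B: 0 + 2(115.5) = 231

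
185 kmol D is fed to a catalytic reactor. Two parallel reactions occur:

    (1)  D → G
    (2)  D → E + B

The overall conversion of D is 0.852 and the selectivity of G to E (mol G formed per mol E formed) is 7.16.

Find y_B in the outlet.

Conversion of D: D consumed = 0.852 × 185 = 157.6 kmol = 1ξ₁ + 1ξ₂.
Selectivity: 1ξ₁ / (1ξ₂) = 7.16 → ξ₁ = 7.16 ξ₂.
Substitute: (1·7.16 + 1) ξ₂ = 157.6 → ξ₂ = 19.32 kmol, ξ₁ = 138.3 kmol.
Outlet amounts (n = n₀ + Σ ν·ξ):
  D: 185 − 1(138.3) − 1(19.32) = 27.38
  G: 0 + 1(138.3) = 138.3
  E: 0 + 1(19.32) = 19.32
  B: 0 + 1(19.32) = 19.32
Total out = 204.3 kmol; y_B = 19.32 / 204.3 = 0.09454.

0.0945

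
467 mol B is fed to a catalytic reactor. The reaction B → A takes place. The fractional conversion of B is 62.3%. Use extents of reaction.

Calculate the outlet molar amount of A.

291 mol

B reacted = 0.623 × 467 = 290.9 mol; ν_B = −1, so ξ = 290.9/1 = 290.9 mol.
Outlet amounts (n = n₀ + ν ξ):
  B: 467 − 1(290.9) = 176.1
  A: 0 + 1(290.9) = 290.9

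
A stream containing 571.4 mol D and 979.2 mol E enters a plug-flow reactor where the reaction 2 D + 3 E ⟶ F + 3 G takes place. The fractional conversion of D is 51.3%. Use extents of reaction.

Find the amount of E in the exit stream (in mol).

D reacted = 0.513 × 571.4 = 293.1 mol; ν_D = −2, so ξ = 293.1/2 = 146.6 mol.
Outlet amounts (n = n₀ + ν ξ):
  D: 571.4 − 2(146.6) = 278.3
  E: 979.2 − 3(146.6) = 539.5
  F: 0 + 1(146.6) = 146.6
  G: 0 + 3(146.6) = 439.7

540 mol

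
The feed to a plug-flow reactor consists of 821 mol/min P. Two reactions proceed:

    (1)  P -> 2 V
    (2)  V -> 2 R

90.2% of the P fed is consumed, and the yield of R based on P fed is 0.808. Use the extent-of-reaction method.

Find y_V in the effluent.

0.607

Conversion of P: P consumed = 1ξ₁ = 0.902 × 821 → ξ₁ = 740.5 mol/min.
Yield of R: 2ξ₂ / 821 = 0.808 → ξ₂ = 331.7 mol/min.
Outlet amounts (n = n₀ + Σ ν·ξ):
  P: 821 − 1(740.5) = 80.46
  V: 0 + 2(740.5) − 1(331.7) = 1149
  R: 0 + 2(331.7) = 663.4
Total out = 1893 mol/min; y_V = 1149 / 1893 = 0.6071.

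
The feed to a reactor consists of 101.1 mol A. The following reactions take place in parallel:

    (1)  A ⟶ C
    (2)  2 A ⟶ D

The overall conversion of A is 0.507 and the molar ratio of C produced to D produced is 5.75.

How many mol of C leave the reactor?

Conversion of A: A consumed = 0.507 × 101.1 = 51.26 mol = 1ξ₁ + 2ξ₂.
Selectivity: 1ξ₁ / (1ξ₂) = 5.75 → ξ₁ = 5.75 ξ₂.
Substitute: (1·5.75 + 2) ξ₂ = 51.26 → ξ₂ = 6.614 mol, ξ₁ = 38.03 mol.
Outlet amounts (n = n₀ + Σ ν·ξ):
  A: 101.1 − 1(38.03) − 2(6.614) = 49.84
  C: 0 + 1(38.03) = 38.03
  D: 0 + 1(6.614) = 6.614

38 mol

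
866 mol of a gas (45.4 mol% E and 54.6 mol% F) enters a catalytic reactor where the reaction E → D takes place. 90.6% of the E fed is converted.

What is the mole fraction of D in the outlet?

0.411

E reacted = 0.906 × 393.2 = 356.2 mol; ν_E = −1, so ξ = 356.2/1 = 356.2 mol.
Outlet amounts (n = n₀ + ν ξ):
  E: 393.2 − 1(356.2) = 36.96
  D: 0 + 1(356.2) = 356.2
  F: 472.8 (inert)
Total out = 866 mol; y_D = 356.2 / 866 = 0.4113.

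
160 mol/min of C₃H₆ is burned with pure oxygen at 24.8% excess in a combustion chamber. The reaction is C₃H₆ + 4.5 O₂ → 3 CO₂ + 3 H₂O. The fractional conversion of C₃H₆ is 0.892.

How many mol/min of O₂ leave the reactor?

256 mol/min

Stoichiometric O₂ = 4.5 × 160 = 720 mol/min; O₂ fed = 720 × 1.248 = 898.6 mol/min.
Fuel reacted = 0.892 × 160 → ξ = 142.7 mol/min.
Outlet (n = n₀ + ν ξ):
  C₃H₆: 160 − 1(142.7) = 17.28
  O₂: 898.6 − 4.5(142.7) = 256.3
  CO₂: 0 + 3(142.7) = 428.2
  H₂O: 0 + 3(142.7) = 428.2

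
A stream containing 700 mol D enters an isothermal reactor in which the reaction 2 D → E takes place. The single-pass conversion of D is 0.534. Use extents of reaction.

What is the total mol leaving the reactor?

513 mol

D reacted = 0.534 × 700 = 373.8 mol; ν_D = −2, so ξ = 373.8/2 = 186.9 mol.
Outlet amounts (n = n₀ + ν ξ):
  D: 700 − 2(186.9) = 326.2
  E: 0 + 1(186.9) = 186.9
Total out = 326.2 + 186.9 = 513.1 mol.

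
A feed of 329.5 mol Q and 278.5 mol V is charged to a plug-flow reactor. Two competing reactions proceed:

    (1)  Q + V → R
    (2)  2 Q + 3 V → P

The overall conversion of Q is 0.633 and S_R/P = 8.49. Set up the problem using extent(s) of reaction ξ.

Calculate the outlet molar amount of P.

19.9 mol

Conversion of Q: Q consumed = 0.633 × 329.5 = 208.6 mol = 1ξ₁ + 2ξ₂.
Selectivity: 1ξ₁ / (1ξ₂) = 8.49 → ξ₁ = 8.49 ξ₂.
Substitute: (1·8.49 + 2) ξ₂ = 208.6 → ξ₂ = 19.88 mol, ξ₁ = 168.8 mol.
Outlet amounts (n = n₀ + Σ ν·ξ):
  Q: 329.5 − 1(168.8) − 2(19.88) = 120.9
  V: 278.5 − 1(168.8) − 3(19.88) = 50.04
  R: 0 + 1(168.8) = 168.8
  P: 0 + 1(19.88) = 19.88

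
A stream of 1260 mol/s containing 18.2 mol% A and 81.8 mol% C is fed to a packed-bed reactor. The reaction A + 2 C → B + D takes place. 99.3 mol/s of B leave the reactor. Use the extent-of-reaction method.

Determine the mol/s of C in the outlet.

For B: n = n₀ + 1ξ → 99.3 = 0 + 1ξ, giving ξ = 99.3 mol/s.
Outlet amounts (n = n₀ + ν ξ):
  A: 229.3 − 1(99.3) = 130
  C: 1031 − 2(99.3) = 832.1
  B: 0 + 1(99.3) = 99.3
  D: 0 + 1(99.3) = 99.3

832 mol/s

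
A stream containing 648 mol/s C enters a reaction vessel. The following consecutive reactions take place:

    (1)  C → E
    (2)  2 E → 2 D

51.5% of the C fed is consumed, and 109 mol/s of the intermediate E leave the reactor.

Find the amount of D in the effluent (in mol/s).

Conversion of C: C consumed = 1ξ₁ = 0.515 × 648 → ξ₁ = 333.7 mol/s.
E balance: n_E = 0 + 1ξ₁ − 2ξ₂ = 109 → ξ₂ = (1·333.7 − 109)/2 = 112.4 mol/s.
Outlet amounts (n = n₀ + Σ ν·ξ):
  C: 648 − 1(333.7) = 314.3
  E: 0 + 1(333.7) − 2(112.4) = 109
  D: 0 + 2(112.4) = 224.7

225 mol/s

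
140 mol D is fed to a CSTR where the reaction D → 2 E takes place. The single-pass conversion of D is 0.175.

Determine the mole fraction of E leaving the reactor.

D reacted = 0.175 × 140 = 24.5 mol; ν_D = −1, so ξ = 24.5/1 = 24.5 mol.
Outlet amounts (n = n₀ + ν ξ):
  D: 140 − 1(24.5) = 115.5
  E: 0 + 2(24.5) = 49
Total out = 164.5 mol; y_E = 49 / 164.5 = 0.2979.

0.298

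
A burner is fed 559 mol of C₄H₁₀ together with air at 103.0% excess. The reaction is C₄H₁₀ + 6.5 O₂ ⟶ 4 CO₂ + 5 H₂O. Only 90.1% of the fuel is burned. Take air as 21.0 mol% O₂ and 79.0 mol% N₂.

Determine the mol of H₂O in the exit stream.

Stoichiometric O₂ = 6.5 × 559 = 3634 mol; O₂ fed = 3634 × 2.030 = 7376 mol.
N₂ fed = 7376 × 79/21 = 27750 mol.
Fuel reacted = 0.901 × 559 → ξ = 503.7 mol.
Outlet (n = n₀ + ν ξ):
  C₄H₁₀: 559 − 1(503.7) = 55.34
  O₂: 7376 − 6.5(503.7) = 4102
  N₂: 27750 (inert)
  CO₂: 0 + 4(503.7) = 2015
  H₂O: 0 + 5(503.7) = 2518

2520 mol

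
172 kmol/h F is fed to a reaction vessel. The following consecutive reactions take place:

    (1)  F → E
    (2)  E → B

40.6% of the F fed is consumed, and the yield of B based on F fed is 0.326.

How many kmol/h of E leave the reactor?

Conversion of F: F consumed = 1ξ₁ = 0.406 × 172 → ξ₁ = 69.83 kmol/h.
Yield of B: 1ξ₂ / 172 = 0.326 → ξ₂ = 56.07 kmol/h.
Outlet amounts (n = n₀ + Σ ν·ξ):
  F: 172 − 1(69.83) = 102.2
  E: 0 + 1(69.83) − 1(56.07) = 13.76
  B: 0 + 1(56.07) = 56.07

13.8 kmol/h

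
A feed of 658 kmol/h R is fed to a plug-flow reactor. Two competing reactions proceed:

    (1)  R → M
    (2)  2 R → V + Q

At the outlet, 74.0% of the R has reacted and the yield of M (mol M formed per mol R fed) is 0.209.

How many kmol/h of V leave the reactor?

175 kmol/h

Yield of M: 1ξ₁ / 658 = 0.209 → ξ₁ = 137.5 kmol/h.
Conversion of R: 1ξ₁ + 2ξ₂ = 0.74 × 658 = 486.9 → ξ₂ = 174.7 kmol/h.
Outlet amounts (n = n₀ + Σ ν·ξ):
  R: 658 − 1(137.5) − 2(174.7) = 171.1
  M: 0 + 1(137.5) = 137.5
  V: 0 + 1(174.7) = 174.7
  Q: 0 + 1(174.7) = 174.7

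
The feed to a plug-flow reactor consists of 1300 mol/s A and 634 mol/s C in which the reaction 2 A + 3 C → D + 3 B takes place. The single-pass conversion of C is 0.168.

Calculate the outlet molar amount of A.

C reacted = 0.168 × 634 = 106.5 mol/s; ν_C = −3, so ξ = 106.5/3 = 35.5 mol/s.
Outlet amounts (n = n₀ + ν ξ):
  A: 1300 − 2(35.5) = 1229
  C: 634 − 3(35.5) = 527.5
  D: 0 + 1(35.5) = 35.5
  B: 0 + 3(35.5) = 106.5

1230 mol/s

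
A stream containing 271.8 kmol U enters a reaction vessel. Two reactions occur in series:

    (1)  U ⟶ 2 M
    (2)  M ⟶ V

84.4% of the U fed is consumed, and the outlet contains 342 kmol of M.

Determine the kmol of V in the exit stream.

Conversion of U: U consumed = 1ξ₁ = 0.844 × 271.8 → ξ₁ = 229.4 kmol.
M balance: n_M = 0 + 2ξ₁ − 1ξ₂ = 342 → ξ₂ = (2·229.4 − 342)/1 = 116.8 kmol.
Outlet amounts (n = n₀ + Σ ν·ξ):
  U: 271.8 − 1(229.4) = 42.4
  M: 0 + 2(229.4) − 1(116.8) = 342
  V: 0 + 1(116.8) = 116.8

117 kmol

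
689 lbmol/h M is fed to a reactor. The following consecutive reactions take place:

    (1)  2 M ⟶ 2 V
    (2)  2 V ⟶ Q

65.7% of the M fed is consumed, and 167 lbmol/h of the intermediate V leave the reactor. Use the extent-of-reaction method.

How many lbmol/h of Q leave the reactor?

143 lbmol/h

Conversion of M: M consumed = 2ξ₁ = 0.657 × 689 → ξ₁ = 226.3 lbmol/h.
V balance: n_V = 0 + 2ξ₁ − 2ξ₂ = 167 → ξ₂ = (2·226.3 − 167)/2 = 142.8 lbmol/h.
Outlet amounts (n = n₀ + Σ ν·ξ):
  M: 689 − 2(226.3) = 236.3
  V: 0 + 2(226.3) − 2(142.8) = 167
  Q: 0 + 1(142.8) = 142.8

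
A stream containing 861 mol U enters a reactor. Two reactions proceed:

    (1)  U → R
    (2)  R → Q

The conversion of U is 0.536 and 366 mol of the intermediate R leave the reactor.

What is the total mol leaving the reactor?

861 mol

Conversion of U: U consumed = 1ξ₁ = 0.536 × 861 → ξ₁ = 461.5 mol.
R balance: n_R = 0 + 1ξ₁ − 1ξ₂ = 366 → ξ₂ = (1·461.5 − 366)/1 = 95.5 mol.
Outlet amounts (n = n₀ + Σ ν·ξ):
  U: 861 − 1(461.5) = 399.5
  R: 0 + 1(461.5) − 1(95.5) = 366
  Q: 0 + 1(95.5) = 95.5
Total out = 399.5 + 366 + 95.5 = 861 mol.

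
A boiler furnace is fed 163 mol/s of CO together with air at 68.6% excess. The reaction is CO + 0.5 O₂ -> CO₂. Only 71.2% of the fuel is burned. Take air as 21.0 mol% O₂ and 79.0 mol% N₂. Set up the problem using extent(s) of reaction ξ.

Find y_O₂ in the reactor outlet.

0.105

Stoichiometric O₂ = 0.5 × 163 = 81.5 mol/s; O₂ fed = 81.5 × 1.686 = 137.4 mol/s.
N₂ fed = 137.4 × 79/21 = 516.9 mol/s.
Fuel reacted = 0.712 × 163 → ξ = 116.1 mol/s.
Outlet (n = n₀ + ν ξ):
  CO: 163 − 1(116.1) = 46.94
  O₂: 137.4 − 0.5(116.1) = 79.38
  N₂: 516.9 (inert)
  CO₂: 0 + 1(116.1) = 116.1
Total out = 759.3 mol/s; y_O₂ = 79.38 / 759.3 = 0.1045.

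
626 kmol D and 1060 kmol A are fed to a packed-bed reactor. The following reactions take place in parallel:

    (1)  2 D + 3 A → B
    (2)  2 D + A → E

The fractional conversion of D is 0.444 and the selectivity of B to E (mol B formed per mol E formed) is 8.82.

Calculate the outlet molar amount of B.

Conversion of D: D consumed = 0.444 × 626 = 277.9 kmol = 2ξ₁ + 2ξ₂.
Selectivity: 1ξ₁ / (1ξ₂) = 8.82 → ξ₁ = 8.82 ξ₂.
Substitute: (2·8.82 + 2) ξ₂ = 277.9 → ξ₂ = 14.15 kmol, ξ₁ = 124.8 kmol.
Outlet amounts (n = n₀ + Σ ν·ξ):
  D: 626 − 2(124.8) − 2(14.15) = 348.1
  A: 1060 − 3(124.8) − 1(14.15) = 671.4
  B: 0 + 1(124.8) = 124.8
  E: 0 + 1(14.15) = 14.15

125 kmol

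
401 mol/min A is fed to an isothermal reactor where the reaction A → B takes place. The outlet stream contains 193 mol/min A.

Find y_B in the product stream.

0.519

For A: n = n₀ − 1ξ → 193 = 401 − 1ξ, giving ξ = 208 mol/min.
Outlet amounts (n = n₀ + ν ξ):
  A: 401 − 1(208) = 193
  B: 0 + 1(208) = 208
Total out = 401 mol/min; y_B = 208 / 401 = 0.5187.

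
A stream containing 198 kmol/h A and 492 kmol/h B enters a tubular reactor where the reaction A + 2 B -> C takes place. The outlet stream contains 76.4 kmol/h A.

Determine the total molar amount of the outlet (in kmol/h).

447 kmol/h

For A: n = n₀ − 1ξ → 76.4 = 198 − 1ξ, giving ξ = 121.6 kmol/h.
Outlet amounts (n = n₀ + ν ξ):
  A: 198 − 1(121.6) = 76.4
  B: 492 − 2(121.6) = 248.8
  C: 0 + 1(121.6) = 121.6
Total out = 76.4 + 248.8 + 121.6 = 446.8 kmol/h.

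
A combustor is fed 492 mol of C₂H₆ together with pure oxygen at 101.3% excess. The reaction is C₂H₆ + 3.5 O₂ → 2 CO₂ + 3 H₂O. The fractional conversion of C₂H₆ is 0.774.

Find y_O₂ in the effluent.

Stoichiometric O₂ = 3.5 × 492 = 1722 mol; O₂ fed = 1722 × 2.013 = 3466 mol.
Fuel reacted = 0.774 × 492 → ξ = 380.8 mol.
Outlet (n = n₀ + ν ξ):
  C₂H₆: 492 − 1(380.8) = 111.2
  O₂: 3466 − 3.5(380.8) = 2134
  CO₂: 0 + 2(380.8) = 761.6
  H₂O: 0 + 3(380.8) = 1142
Total out = 4149 mol; y_O₂ = 2134 / 4149 = 0.5143.

0.514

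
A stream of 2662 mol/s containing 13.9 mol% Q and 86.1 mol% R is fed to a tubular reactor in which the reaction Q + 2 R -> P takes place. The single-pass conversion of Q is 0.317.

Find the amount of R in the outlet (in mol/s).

2060 mol/s

Q reacted = 0.317 × 370 = 117.3 mol/s; ν_Q = −1, so ξ = 117.3/1 = 117.3 mol/s.
Outlet amounts (n = n₀ + ν ξ):
  Q: 370 − 1(117.3) = 252.7
  R: 2292 − 2(117.3) = 2057
  P: 0 + 1(117.3) = 117.3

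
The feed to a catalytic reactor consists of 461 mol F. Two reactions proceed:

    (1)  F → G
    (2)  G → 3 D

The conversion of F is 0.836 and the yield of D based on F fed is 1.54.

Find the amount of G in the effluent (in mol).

149 mol

Conversion of F: F consumed = 1ξ₁ = 0.836 × 461 → ξ₁ = 385.4 mol.
Yield of D: 3ξ₂ / 461 = 1.54 → ξ₂ = 236.6 mol.
Outlet amounts (n = n₀ + Σ ν·ξ):
  F: 461 − 1(385.4) = 75.6
  G: 0 + 1(385.4) − 1(236.6) = 148.7
  D: 0 + 3(236.6) = 709.9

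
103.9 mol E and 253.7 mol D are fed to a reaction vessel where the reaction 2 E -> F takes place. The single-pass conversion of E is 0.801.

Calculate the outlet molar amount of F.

E reacted = 0.801 × 103.9 = 83.22 mol; ν_E = −2, so ξ = 83.22/2 = 41.61 mol.
Outlet amounts (n = n₀ + ν ξ):
  E: 103.9 − 2(41.61) = 20.68
  F: 0 + 1(41.61) = 41.61
  D: 253.7 (inert)

41.6 mol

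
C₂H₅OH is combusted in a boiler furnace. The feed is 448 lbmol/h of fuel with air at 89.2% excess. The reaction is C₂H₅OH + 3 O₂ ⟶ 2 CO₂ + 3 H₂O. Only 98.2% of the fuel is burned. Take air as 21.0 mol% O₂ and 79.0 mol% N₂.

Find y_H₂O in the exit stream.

Stoichiometric O₂ = 3 × 448 = 1344 lbmol/h; O₂ fed = 1344 × 1.892 = 2543 lbmol/h.
N₂ fed = 2543 × 79/21 = 9566 lbmol/h.
Fuel reacted = 0.982 × 448 → ξ = 439.9 lbmol/h.
Outlet (n = n₀ + ν ξ):
  C₂H₅OH: 448 − 1(439.9) = 8.064
  O₂: 2543 − 3(439.9) = 1223
  N₂: 9566 (inert)
  CO₂: 0 + 2(439.9) = 879.9
  H₂O: 0 + 3(439.9) = 1320
Total out = 13000 lbmol/h; y_H₂O = 1320 / 13000 = 0.1015.

0.102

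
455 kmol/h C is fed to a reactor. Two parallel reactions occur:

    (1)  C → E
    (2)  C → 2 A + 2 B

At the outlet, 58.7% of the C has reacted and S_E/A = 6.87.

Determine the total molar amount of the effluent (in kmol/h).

Conversion of C: C consumed = 0.587 × 455 = 267.1 kmol/h = 1ξ₁ + 1ξ₂.
Selectivity: 1ξ₁ / (2ξ₂) = 6.87 → ξ₁ = 13.74 ξ₂.
Substitute: (1·13.74 + 1) ξ₂ = 267.1 → ξ₂ = 18.12 kmol/h, ξ₁ = 249 kmol/h.
Outlet amounts (n = n₀ + Σ ν·ξ):
  C: 455 − 1(249) − 1(18.12) = 187.9
  E: 0 + 1(249) = 249
  A: 0 + 2(18.12) = 36.24
  B: 0 + 2(18.12) = 36.24
Total out = 187.9 + 249 + 36.24 + 36.24 = 509.4 kmol/h.

509 kmol/h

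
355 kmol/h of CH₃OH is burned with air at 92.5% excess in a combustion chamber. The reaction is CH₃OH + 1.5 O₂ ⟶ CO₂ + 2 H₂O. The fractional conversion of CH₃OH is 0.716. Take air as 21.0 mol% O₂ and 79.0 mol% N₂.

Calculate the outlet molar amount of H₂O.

Stoichiometric O₂ = 1.5 × 355 = 532.5 kmol/h; O₂ fed = 532.5 × 1.925 = 1025 kmol/h.
N₂ fed = 1025 × 79/21 = 3856 kmol/h.
Fuel reacted = 0.716 × 355 → ξ = 254.2 kmol/h.
Outlet (n = n₀ + ν ξ):
  CH₃OH: 355 − 1(254.2) = 100.8
  O₂: 1025 − 1.5(254.2) = 643.8
  N₂: 3856 (inert)
  CO₂: 0 + 1(254.2) = 254.2
  H₂O: 0 + 2(254.2) = 508.4

508 kmol/h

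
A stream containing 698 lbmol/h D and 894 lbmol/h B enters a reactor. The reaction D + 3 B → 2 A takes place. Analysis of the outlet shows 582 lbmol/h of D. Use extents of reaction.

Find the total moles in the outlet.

1360 lbmol/h

For D: n = n₀ − 1ξ → 582 = 698 − 1ξ, giving ξ = 116 lbmol/h.
Outlet amounts (n = n₀ + ν ξ):
  D: 698 − 1(116) = 582
  B: 894 − 3(116) = 546
  A: 0 + 2(116) = 232
Total out = 582 + 546 + 232 = 1360 lbmol/h.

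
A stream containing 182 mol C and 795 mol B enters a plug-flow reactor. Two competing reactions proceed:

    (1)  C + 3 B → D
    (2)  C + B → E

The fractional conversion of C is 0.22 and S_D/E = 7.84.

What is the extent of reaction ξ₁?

Conversion of C: C consumed = 0.22 × 182 = 40.04 mol = 1ξ₁ + 1ξ₂.
Selectivity: 1ξ₁ / (1ξ₂) = 7.84 → ξ₁ = 7.84 ξ₂.
Substitute: (1·7.84 + 1) ξ₂ = 40.04 → ξ₂ = 4.529 mol, ξ₁ = 35.51 mol.
Outlet amounts (n = n₀ + Σ ν·ξ):
  C: 182 − 1(35.51) − 1(4.529) = 142
  B: 795 − 3(35.51) − 1(4.529) = 683.9
  D: 0 + 1(35.51) = 35.51
  E: 0 + 1(4.529) = 4.529

ξ₁ = 35.5 mol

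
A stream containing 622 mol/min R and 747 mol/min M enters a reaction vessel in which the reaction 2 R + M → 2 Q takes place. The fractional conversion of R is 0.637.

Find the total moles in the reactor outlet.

R reacted = 0.637 × 622 = 396.2 mol/min; ν_R = −2, so ξ = 396.2/2 = 198.1 mol/min.
Outlet amounts (n = n₀ + ν ξ):
  R: 622 − 2(198.1) = 225.8
  M: 747 − 1(198.1) = 548.9
  Q: 0 + 2(198.1) = 396.2
Total out = 225.8 + 548.9 + 396.2 = 1171 mol/min.

1170 mol/min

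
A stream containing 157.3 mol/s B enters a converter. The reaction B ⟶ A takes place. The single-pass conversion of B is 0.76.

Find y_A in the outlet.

0.76

B reacted = 0.76 × 157.3 = 119.5 mol/s; ν_B = −1, so ξ = 119.5/1 = 119.5 mol/s.
Outlet amounts (n = n₀ + ν ξ):
  B: 157.3 − 1(119.5) = 37.75
  A: 0 + 1(119.5) = 119.5
Total out = 157.3 mol/s; y_A = 119.5 / 157.3 = 0.76.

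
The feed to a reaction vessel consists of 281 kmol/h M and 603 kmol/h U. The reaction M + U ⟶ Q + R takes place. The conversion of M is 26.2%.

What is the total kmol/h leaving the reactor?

M reacted = 0.262 × 281 = 73.62 kmol/h; ν_M = −1, so ξ = 73.62/1 = 73.62 kmol/h.
Outlet amounts (n = n₀ + ν ξ):
  M: 281 − 1(73.62) = 207.4
  U: 603 − 1(73.62) = 529.4
  Q: 0 + 1(73.62) = 73.62
  R: 0 + 1(73.62) = 73.62
Total out = 207.4 + 529.4 + 73.62 + 73.62 = 884 kmol/h.

884 kmol/h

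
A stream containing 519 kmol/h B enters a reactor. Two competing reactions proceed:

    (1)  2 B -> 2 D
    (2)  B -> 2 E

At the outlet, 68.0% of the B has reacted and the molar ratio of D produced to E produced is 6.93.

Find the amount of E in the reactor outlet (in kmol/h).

Conversion of B: B consumed = 0.68 × 519 = 352.9 kmol/h = 2ξ₁ + 1ξ₂.
Selectivity: 2ξ₁ / (2ξ₂) = 6.93 → ξ₁ = 6.93 ξ₂.
Substitute: (2·6.93 + 1) ξ₂ = 352.9 → ξ₂ = 23.75 kmol/h, ξ₁ = 164.6 kmol/h.
Outlet amounts (n = n₀ + Σ ν·ξ):
  B: 519 − 2(164.6) − 1(23.75) = 166.1
  D: 0 + 2(164.6) = 329.2
  E: 0 + 2(23.75) = 47.5

47.5 kmol/h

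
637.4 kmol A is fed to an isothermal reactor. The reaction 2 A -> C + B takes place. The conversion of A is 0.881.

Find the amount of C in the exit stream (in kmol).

A reacted = 0.881 × 637.4 = 561.5 kmol; ν_A = −2, so ξ = 561.5/2 = 280.8 kmol.
Outlet amounts (n = n₀ + ν ξ):
  A: 637.4 − 2(280.8) = 75.85
  C: 0 + 1(280.8) = 280.8
  B: 0 + 1(280.8) = 280.8

281 kmol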